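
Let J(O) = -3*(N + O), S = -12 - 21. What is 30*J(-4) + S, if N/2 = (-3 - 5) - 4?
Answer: 2487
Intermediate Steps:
N = -24 (N = 2*((-3 - 5) - 4) = 2*(-8 - 4) = 2*(-12) = -24)
S = -33
J(O) = 72 - 3*O (J(O) = -3*(-24 + O) = 72 - 3*O)
30*J(-4) + S = 30*(72 - 3*(-4)) - 33 = 30*(72 + 12) - 33 = 30*84 - 33 = 2520 - 33 = 2487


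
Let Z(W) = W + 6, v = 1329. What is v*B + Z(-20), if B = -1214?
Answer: -1613420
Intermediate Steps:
Z(W) = 6 + W
v*B + Z(-20) = 1329*(-1214) + (6 - 20) = -1613406 - 14 = -1613420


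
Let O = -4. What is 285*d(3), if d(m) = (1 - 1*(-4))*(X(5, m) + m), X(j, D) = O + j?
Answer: 5700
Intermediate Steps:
X(j, D) = -4 + j
d(m) = 5 + 5*m (d(m) = (1 - 1*(-4))*((-4 + 5) + m) = (1 + 4)*(1 + m) = 5*(1 + m) = 5 + 5*m)
285*d(3) = 285*(5 + 5*3) = 285*(5 + 15) = 285*20 = 5700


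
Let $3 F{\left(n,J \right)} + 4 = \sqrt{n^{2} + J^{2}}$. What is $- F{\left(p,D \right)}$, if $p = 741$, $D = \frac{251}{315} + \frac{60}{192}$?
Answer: $\frac{4}{3} - \frac{\sqrt{13947567188881}}{15120} \approx -245.67$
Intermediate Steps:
$D = \frac{5591}{5040}$ ($D = 251 \cdot \frac{1}{315} + 60 \cdot \frac{1}{192} = \frac{251}{315} + \frac{5}{16} = \frac{5591}{5040} \approx 1.1093$)
$F{\left(n,J \right)} = - \frac{4}{3} + \frac{\sqrt{J^{2} + n^{2}}}{3}$ ($F{\left(n,J \right)} = - \frac{4}{3} + \frac{\sqrt{n^{2} + J^{2}}}{3} = - \frac{4}{3} + \frac{\sqrt{J^{2} + n^{2}}}{3}$)
$- F{\left(p,D \right)} = - (- \frac{4}{3} + \frac{\sqrt{\left(\frac{5591}{5040}\right)^{2} + 741^{2}}}{3}) = - (- \frac{4}{3} + \frac{\sqrt{\frac{31259281}{25401600} + 549081}}{3}) = - (- \frac{4}{3} + \frac{\sqrt{\frac{13947567188881}{25401600}}}{3}) = - (- \frac{4}{3} + \frac{\frac{1}{5040} \sqrt{13947567188881}}{3}) = - (- \frac{4}{3} + \frac{\sqrt{13947567188881}}{15120}) = \frac{4}{3} - \frac{\sqrt{13947567188881}}{15120}$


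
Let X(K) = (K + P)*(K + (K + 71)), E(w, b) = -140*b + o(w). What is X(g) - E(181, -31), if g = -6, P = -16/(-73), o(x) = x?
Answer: -354931/73 ≈ -4862.1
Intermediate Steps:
P = 16/73 (P = -16*(-1/73) = 16/73 ≈ 0.21918)
E(w, b) = w - 140*b (E(w, b) = -140*b + w = w - 140*b)
X(K) = (71 + 2*K)*(16/73 + K) (X(K) = (K + 16/73)*(K + (K + 71)) = (16/73 + K)*(K + (71 + K)) = (16/73 + K)*(71 + 2*K) = (71 + 2*K)*(16/73 + K))
X(g) - E(181, -31) = (1136/73 + 2*(-6)² + (5215/73)*(-6)) - (181 - 140*(-31)) = (1136/73 + 2*36 - 31290/73) - (181 + 4340) = (1136/73 + 72 - 31290/73) - 1*4521 = -24898/73 - 4521 = -354931/73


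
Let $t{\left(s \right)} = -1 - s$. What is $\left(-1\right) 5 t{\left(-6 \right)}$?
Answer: $-25$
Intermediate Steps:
$\left(-1\right) 5 t{\left(-6 \right)} = \left(-1\right) 5 \left(-1 - -6\right) = - 5 \left(-1 + 6\right) = \left(-5\right) 5 = -25$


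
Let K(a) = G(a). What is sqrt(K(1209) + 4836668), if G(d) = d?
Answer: sqrt(4837877) ≈ 2199.5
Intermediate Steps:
K(a) = a
sqrt(K(1209) + 4836668) = sqrt(1209 + 4836668) = sqrt(4837877)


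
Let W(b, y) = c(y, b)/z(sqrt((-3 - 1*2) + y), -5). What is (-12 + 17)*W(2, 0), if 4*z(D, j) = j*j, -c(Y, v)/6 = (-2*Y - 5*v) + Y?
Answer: 48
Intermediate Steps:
c(Y, v) = 6*Y + 30*v (c(Y, v) = -6*((-2*Y - 5*v) + Y) = -6*((-5*v - 2*Y) + Y) = -6*(-Y - 5*v) = 6*Y + 30*v)
z(D, j) = j**2/4 (z(D, j) = (j*j)/4 = j**2/4)
W(b, y) = 24*b/5 + 24*y/25 (W(b, y) = (6*y + 30*b)/(((1/4)*(-5)**2)) = (6*y + 30*b)/(((1/4)*25)) = (6*y + 30*b)/(25/4) = (6*y + 30*b)*(4/25) = 24*b/5 + 24*y/25)
(-12 + 17)*W(2, 0) = (-12 + 17)*((24/5)*2 + (24/25)*0) = 5*(48/5 + 0) = 5*(48/5) = 48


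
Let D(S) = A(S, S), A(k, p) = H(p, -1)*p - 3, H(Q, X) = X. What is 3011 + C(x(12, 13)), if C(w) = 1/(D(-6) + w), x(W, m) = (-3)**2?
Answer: 36133/12 ≈ 3011.1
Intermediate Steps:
x(W, m) = 9
A(k, p) = -3 - p (A(k, p) = -p - 3 = -3 - p)
D(S) = -3 - S
C(w) = 1/(3 + w) (C(w) = 1/((-3 - 1*(-6)) + w) = 1/((-3 + 6) + w) = 1/(3 + w))
3011 + C(x(12, 13)) = 3011 + 1/(3 + 9) = 3011 + 1/12 = 36133/12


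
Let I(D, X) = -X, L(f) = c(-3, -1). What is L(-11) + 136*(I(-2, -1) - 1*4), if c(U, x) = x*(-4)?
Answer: -404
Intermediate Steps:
c(U, x) = -4*x
L(f) = 4 (L(f) = -4*(-1) = 4)
L(-11) + 136*(I(-2, -1) - 1*4) = 4 + 136*(-1*(-1) - 1*4) = 4 + 136*(1 - 4) = 4 + 136*(-3) = 4 - 408 = -404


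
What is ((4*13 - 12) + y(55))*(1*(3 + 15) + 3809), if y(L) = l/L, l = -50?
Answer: 1645610/11 ≈ 1.4960e+5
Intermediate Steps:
y(L) = -50/L
((4*13 - 12) + y(55))*(1*(3 + 15) + 3809) = ((4*13 - 12) - 50/55)*(1*(3 + 15) + 3809) = ((52 - 12) - 50*1/55)*(1*18 + 3809) = (40 - 10/11)*(18 + 3809) = (430/11)*3827 = 1645610/11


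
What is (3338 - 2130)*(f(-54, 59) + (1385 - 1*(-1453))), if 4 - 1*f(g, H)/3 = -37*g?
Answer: -3797952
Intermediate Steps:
f(g, H) = 12 + 111*g (f(g, H) = 12 - (-111)*g = 12 + 111*g)
(3338 - 2130)*(f(-54, 59) + (1385 - 1*(-1453))) = (3338 - 2130)*((12 + 111*(-54)) + (1385 - 1*(-1453))) = 1208*((12 - 5994) + (1385 + 1453)) = 1208*(-5982 + 2838) = 1208*(-3144) = -3797952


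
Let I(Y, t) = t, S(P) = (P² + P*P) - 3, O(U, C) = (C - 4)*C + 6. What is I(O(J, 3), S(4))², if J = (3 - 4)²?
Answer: 841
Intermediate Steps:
J = 1 (J = (-1)² = 1)
O(U, C) = 6 + C*(-4 + C) (O(U, C) = (-4 + C)*C + 6 = C*(-4 + C) + 6 = 6 + C*(-4 + C))
S(P) = -3 + 2*P² (S(P) = (P² + P²) - 3 = 2*P² - 3 = -3 + 2*P²)
I(O(J, 3), S(4))² = (-3 + 2*4²)² = (-3 + 2*16)² = (-3 + 32)² = 29² = 841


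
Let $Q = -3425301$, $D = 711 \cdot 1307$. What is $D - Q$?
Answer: $4354578$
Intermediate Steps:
$D = 929277$
$D - Q = 929277 - -3425301 = 929277 + 3425301 = 4354578$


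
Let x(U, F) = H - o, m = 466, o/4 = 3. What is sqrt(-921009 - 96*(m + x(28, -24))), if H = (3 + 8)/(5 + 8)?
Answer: I*sqrt(163029945)/13 ≈ 982.18*I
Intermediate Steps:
o = 12 (o = 4*3 = 12)
H = 11/13 ≈ 0.84615
x(U, F) = -145/13 (x(U, F) = 11/13 - 1*12 = 11/13 - 12 = -145/13)
sqrt(-921009 - 96*(m + x(28, -24))) = sqrt(-921009 - 96*(466 - 145/13)) = sqrt(-921009 - 96*5913/13) = sqrt(-921009 - 567648/13) = sqrt(-12540765/13) = I*sqrt(163029945)/13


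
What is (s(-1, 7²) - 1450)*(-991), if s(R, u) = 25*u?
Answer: 222975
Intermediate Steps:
(s(-1, 7²) - 1450)*(-991) = (25*7² - 1450)*(-991) = (25*49 - 1450)*(-991) = (1225 - 1450)*(-991) = -225*(-991) = 222975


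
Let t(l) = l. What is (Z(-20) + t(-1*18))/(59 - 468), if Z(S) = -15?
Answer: 33/409 ≈ 0.080685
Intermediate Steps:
(Z(-20) + t(-1*18))/(59 - 468) = (-15 - 1*18)/(59 - 468) = (-15 - 18)/(-409) = -33*(-1/409) = 33/409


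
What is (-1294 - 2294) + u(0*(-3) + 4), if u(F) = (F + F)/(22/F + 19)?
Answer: -175796/49 ≈ -3587.7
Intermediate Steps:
u(F) = 2*F/(19 + 22/F) (u(F) = (2*F)/(19 + 22/F) = 2*F/(19 + 22/F))
(-1294 - 2294) + u(0*(-3) + 4) = (-1294 - 2294) + 2*(0*(-3) + 4)²/(22 + 19*(0*(-3) + 4)) = -3588 + 2*(0 + 4)²/(22 + 19*(0 + 4)) = -3588 + 2*4²/(22 + 19*4) = -3588 + 2*16/(22 + 76) = -3588 + 2*16/98 = -3588 + 2*16*(1/98) = -3588 + 16/49 = -175796/49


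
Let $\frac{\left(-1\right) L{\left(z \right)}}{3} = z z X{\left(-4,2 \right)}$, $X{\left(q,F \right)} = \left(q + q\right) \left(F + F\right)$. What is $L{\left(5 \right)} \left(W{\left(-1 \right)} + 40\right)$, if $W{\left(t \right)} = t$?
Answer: $93600$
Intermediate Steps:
$X{\left(q,F \right)} = 4 F q$ ($X{\left(q,F \right)} = 2 q 2 F = 4 F q$)
$L{\left(z \right)} = 96 z^{2}$ ($L{\left(z \right)} = - 3 z z 4 \cdot 2 \left(-4\right) = - 3 z^{2} \left(-32\right) = - 3 \left(- 32 z^{2}\right) = 96 z^{2}$)
$L{\left(5 \right)} \left(W{\left(-1 \right)} + 40\right) = 96 \cdot 5^{2} \left(-1 + 40\right) = 96 \cdot 25 \cdot 39 = 2400 \cdot 39 = 93600$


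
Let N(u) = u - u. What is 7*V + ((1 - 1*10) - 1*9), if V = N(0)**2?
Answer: -18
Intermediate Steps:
N(u) = 0
V = 0 (V = 0**2 = 0)
7*V + ((1 - 1*10) - 1*9) = 7*0 + ((1 - 1*10) - 1*9) = 0 + ((1 - 10) - 9) = 0 + (-9 - 9) = 0 - 18 = -18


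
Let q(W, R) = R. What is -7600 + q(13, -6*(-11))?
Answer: -7534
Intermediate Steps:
-7600 + q(13, -6*(-11)) = -7600 - 6*(-11) = -7600 + 66 = -7534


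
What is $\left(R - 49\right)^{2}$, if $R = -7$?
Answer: $3136$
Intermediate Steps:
$\left(R - 49\right)^{2} = \left(-7 - 49\right)^{2} = \left(-56\right)^{2} = 3136$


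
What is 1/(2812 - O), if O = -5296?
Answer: 1/8108 ≈ 0.00012334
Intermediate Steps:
1/(2812 - O) = 1/(2812 - 1*(-5296)) = 1/(2812 + 5296) = 1/8108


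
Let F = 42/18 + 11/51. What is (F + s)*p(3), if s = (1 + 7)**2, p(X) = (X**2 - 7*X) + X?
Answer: -10182/17 ≈ -598.94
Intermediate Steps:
p(X) = X**2 - 6*X
s = 64 (s = 8**2 = 64)
F = 130/51 (F = 42*(1/18) + 11*(1/51) = 7/3 + 11/51 = 130/51 ≈ 2.5490)
(F + s)*p(3) = (130/51 + 64)*(3*(-6 + 3)) = 3394*(3*(-3))/51 = (3394/51)*(-9) = -10182/17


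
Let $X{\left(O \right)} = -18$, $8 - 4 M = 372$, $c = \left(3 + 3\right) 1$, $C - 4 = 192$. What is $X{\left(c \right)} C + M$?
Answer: $-3619$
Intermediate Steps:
$C = 196$ ($C = 4 + 192 = 196$)
$c = 6$ ($c = 6 \cdot 1 = 6$)
$M = -91$ ($M = 2 - 93 = -91$)
$X{\left(c \right)} C + M = \left(-18\right) 196 - 91 = -3528 - 91 = -3619$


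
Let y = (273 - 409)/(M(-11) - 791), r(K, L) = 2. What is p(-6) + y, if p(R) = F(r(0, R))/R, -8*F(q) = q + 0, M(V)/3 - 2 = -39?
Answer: 2083/10824 ≈ 0.19244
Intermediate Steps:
M(V) = -111 (M(V) = 6 + 3*(-39) = 6 - 117 = -111)
F(q) = -q/8 (F(q) = -(q + 0)/8 = -q/8)
p(R) = -1/(4*R) (p(R) = (-⅛*2)/R = -1/(4*R))
y = 68/451 (y = (273 - 409)/(-111 - 791) = -136/(-902) = -136*(-1/902) = 68/451 ≈ 0.15078)
p(-6) + y = -¼/(-6) + 68/451 = -¼*(-⅙) + 68/451 = 1/24 + 68/451 = 2083/10824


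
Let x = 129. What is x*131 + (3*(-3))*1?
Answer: 16890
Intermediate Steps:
x*131 + (3*(-3))*1 = 129*131 + (3*(-3))*1 = 16899 - 9*1 = 16899 - 9 = 16890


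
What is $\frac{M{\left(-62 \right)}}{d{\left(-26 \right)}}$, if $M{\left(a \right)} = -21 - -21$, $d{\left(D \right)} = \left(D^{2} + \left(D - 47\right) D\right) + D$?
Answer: $0$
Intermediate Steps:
$d{\left(D \right)} = D + D^{2} + D \left(-47 + D\right)$ ($d{\left(D \right)} = \left(D^{2} + \left(D - 47\right) D\right) + D = \left(D^{2} + \left(-47 + D\right) D\right) + D = \left(D^{2} + D \left(-47 + D\right)\right) + D = D + D^{2} + D \left(-47 + D\right)$)
$M{\left(a \right)} = 0$ ($M{\left(a \right)} = -21 + 21 = 0$)
$\frac{M{\left(-62 \right)}}{d{\left(-26 \right)}} = \frac{0}{2 \left(-26\right) \left(-23 - 26\right)} = \frac{0}{2 \left(-26\right) \left(-49\right)} = \frac{0}{2548} = 0 \cdot \frac{1}{2548} = 0$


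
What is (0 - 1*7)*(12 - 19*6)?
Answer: 714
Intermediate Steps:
(0 - 1*7)*(12 - 19*6) = (0 - 7)*(12 - 114) = -7*(-102) = 714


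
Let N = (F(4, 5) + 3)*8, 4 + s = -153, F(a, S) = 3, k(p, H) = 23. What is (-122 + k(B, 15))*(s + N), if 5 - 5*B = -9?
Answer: 10791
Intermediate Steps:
B = 14/5 (B = 1 - ⅕*(-9) = 1 + 9/5 = 14/5 ≈ 2.8000)
s = -157 (s = -4 - 153 = -157)
N = 48 (N = (3 + 3)*8 = 6*8 = 48)
(-122 + k(B, 15))*(s + N) = (-122 + 23)*(-157 + 48) = -99*(-109) = 10791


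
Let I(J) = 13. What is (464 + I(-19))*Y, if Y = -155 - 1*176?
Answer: -157887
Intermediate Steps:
Y = -331 (Y = -155 - 176 = -331)
(464 + I(-19))*Y = (464 + 13)*(-331) = 477*(-331) = -157887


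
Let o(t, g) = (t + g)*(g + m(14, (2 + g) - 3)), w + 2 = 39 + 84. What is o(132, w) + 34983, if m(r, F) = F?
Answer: 95956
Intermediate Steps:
w = 121 (w = -2 + (39 + 84) = -2 + 123 = 121)
o(t, g) = (-1 + 2*g)*(g + t) (o(t, g) = (t + g)*(g + ((2 + g) - 3)) = (g + t)*(g + (-1 + g)) = (g + t)*(-1 + 2*g) = (-1 + 2*g)*(g + t))
o(132, w) + 34983 = (-1*121 - 1*132 + 2*121² + 2*121*132) + 34983 = (-121 - 132 + 2*14641 + 31944) + 34983 = (-121 - 132 + 29282 + 31944) + 34983 = 60973 + 34983 = 95956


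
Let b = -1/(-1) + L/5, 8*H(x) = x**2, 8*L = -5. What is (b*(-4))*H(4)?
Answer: -7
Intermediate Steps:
L = -5/8 (L = (1/8)*(-5) = -5/8 ≈ -0.62500)
H(x) = x**2/8
b = 7/8 (b = -1/(-1) - 5/8/5 = -1*(-1) - 5/8*1/5 = 1 - 1/8 = 7/8 ≈ 0.87500)
(b*(-4))*H(4) = ((7/8)*(-4))*((1/8)*4**2) = -7*16/16 = -7/2*2 = -7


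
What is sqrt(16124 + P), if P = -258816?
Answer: 2*I*sqrt(60673) ≈ 492.64*I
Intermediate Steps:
sqrt(16124 + P) = sqrt(16124 - 258816) = sqrt(-242692) = 2*I*sqrt(60673)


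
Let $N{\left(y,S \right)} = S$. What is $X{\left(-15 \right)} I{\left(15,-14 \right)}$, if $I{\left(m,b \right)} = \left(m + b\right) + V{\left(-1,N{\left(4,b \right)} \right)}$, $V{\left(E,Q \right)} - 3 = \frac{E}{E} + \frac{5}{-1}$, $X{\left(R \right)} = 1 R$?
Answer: $0$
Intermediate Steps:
$X{\left(R \right)} = R$
$V{\left(E,Q \right)} = -1$ ($V{\left(E,Q \right)} = 3 + \left(\frac{E}{E} + \frac{5}{-1}\right) = 3 + \left(1 + 5 \left(-1\right)\right) = 3 + \left(1 - 5\right) = 3 - 4 = -1$)
$I{\left(m,b \right)} = -1 + b + m$ ($I{\left(m,b \right)} = \left(m + b\right) - 1 = \left(b + m\right) - 1 = -1 + b + m$)
$X{\left(-15 \right)} I{\left(15,-14 \right)} = - 15 \left(-1 - 14 + 15\right) = \left(-15\right) 0 = 0$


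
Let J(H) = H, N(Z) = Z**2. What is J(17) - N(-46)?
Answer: -2099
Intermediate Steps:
J(17) - N(-46) = 17 - 1*(-46)**2 = 17 - 1*2116 = 17 - 2116 = -2099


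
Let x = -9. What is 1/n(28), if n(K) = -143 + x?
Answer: -1/152 ≈ -0.0065789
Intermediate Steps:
n(K) = -152 (n(K) = -143 - 9 = -152)
1/n(28) = 1/(-152) = -1/152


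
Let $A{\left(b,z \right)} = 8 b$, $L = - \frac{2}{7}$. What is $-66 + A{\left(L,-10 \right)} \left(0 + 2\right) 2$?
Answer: $- \frac{526}{7} \approx -75.143$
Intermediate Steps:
$L = - \frac{2}{7}$ ($L = \left(-2\right) \frac{1}{7} = - \frac{2}{7} \approx -0.28571$)
$-66 + A{\left(L,-10 \right)} \left(0 + 2\right) 2 = -66 + 8 \left(- \frac{2}{7}\right) \left(0 + 2\right) 2 = -66 - \frac{16 \cdot 2 \cdot 2}{7} = -66 - \frac{64}{7} = - \frac{526}{7}$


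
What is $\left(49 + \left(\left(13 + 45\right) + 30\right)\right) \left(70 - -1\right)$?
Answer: $9727$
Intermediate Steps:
$\left(49 + \left(\left(13 + 45\right) + 30\right)\right) \left(70 - -1\right) = \left(49 + \left(58 + 30\right)\right) \left(70 + 1\right) = \left(49 + 88\right) 71 = 137 \cdot 71 = 9727$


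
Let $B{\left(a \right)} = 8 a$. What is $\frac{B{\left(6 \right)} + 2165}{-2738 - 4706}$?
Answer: $- \frac{2213}{7444} \approx -0.29729$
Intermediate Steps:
$\frac{B{\left(6 \right)} + 2165}{-2738 - 4706} = \frac{8 \cdot 6 + 2165}{-2738 - 4706} = \frac{48 + 2165}{-7444} = 2213 \left(- \frac{1}{7444}\right) = - \frac{2213}{7444}$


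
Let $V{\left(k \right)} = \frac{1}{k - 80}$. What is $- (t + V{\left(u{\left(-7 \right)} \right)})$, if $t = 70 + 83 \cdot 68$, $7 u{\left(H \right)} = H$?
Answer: $- \frac{462833}{81} \approx -5714.0$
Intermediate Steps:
$u{\left(H \right)} = \frac{H}{7}$
$t = 5714$ ($t = 70 + 5644 = 5714$)
$V{\left(k \right)} = \frac{1}{-80 + k}$
$- (t + V{\left(u{\left(-7 \right)} \right)}) = - (5714 + \frac{1}{-80 + \frac{1}{7} \left(-7\right)}) = - (5714 + \frac{1}{-80 - 1}) = - (5714 + \frac{1}{-81}) = - (5714 - \frac{1}{81}) = \left(-1\right) \frac{462833}{81} = - \frac{462833}{81}$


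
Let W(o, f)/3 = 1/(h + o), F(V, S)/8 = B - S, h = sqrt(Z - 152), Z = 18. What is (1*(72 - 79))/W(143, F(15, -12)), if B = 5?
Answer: -1001/3 - 7*I*sqrt(134)/3 ≈ -333.67 - 27.01*I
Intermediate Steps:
h = I*sqrt(134) (h = sqrt(18 - 152) = sqrt(-134) = I*sqrt(134) ≈ 11.576*I)
F(V, S) = 40 - 8*S (F(V, S) = 8*(5 - S) = 40 - 8*S)
W(o, f) = 3/(o + I*sqrt(134)) (W(o, f) = 3/(I*sqrt(134) + o) = 3/(o + I*sqrt(134)))
(1*(72 - 79))/W(143, F(15, -12)) = (1*(72 - 79))/((3/(143 + I*sqrt(134)))) = (1*(-7))*(143/3 + I*sqrt(134)/3) = -7*(143/3 + I*sqrt(134)/3) = -1001/3 - 7*I*sqrt(134)/3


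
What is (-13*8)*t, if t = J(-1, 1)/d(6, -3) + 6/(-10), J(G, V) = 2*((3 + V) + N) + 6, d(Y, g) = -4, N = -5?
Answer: 832/5 ≈ 166.40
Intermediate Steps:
J(G, V) = 2 + 2*V (J(G, V) = 2*((3 + V) - 5) + 6 = 2*(-2 + V) + 6 = (-4 + 2*V) + 6 = 2 + 2*V)
t = -8/5 (t = (2 + 2*1)/(-4) + 6/(-10) = (2 + 2)*(-¼) + 6*(-⅒) = 4*(-¼) - ⅗ = -1 - ⅗ = -8/5 ≈ -1.6000)
(-13*8)*t = -13*8*(-8/5) = -104*(-8/5) = 832/5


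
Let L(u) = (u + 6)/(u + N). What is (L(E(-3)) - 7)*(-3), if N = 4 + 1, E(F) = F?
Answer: 33/2 ≈ 16.500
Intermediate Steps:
N = 5
L(u) = (6 + u)/(5 + u) (L(u) = (u + 6)/(u + 5) = (6 + u)/(5 + u))
(L(E(-3)) - 7)*(-3) = ((6 - 3)/(5 - 3) - 7)*(-3) = (3/2 - 7)*(-3) = -11/2*(-3) = 33/2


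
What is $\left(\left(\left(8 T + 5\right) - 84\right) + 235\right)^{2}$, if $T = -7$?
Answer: $10000$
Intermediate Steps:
$\left(\left(\left(8 T + 5\right) - 84\right) + 235\right)^{2} = \left(\left(\left(8 \left(-7\right) + 5\right) - 84\right) + 235\right)^{2} = \left(\left(\left(-56 + 5\right) - 84\right) + 235\right)^{2} = \left(\left(-51 - 84\right) + 235\right)^{2} = \left(-135 + 235\right)^{2} = 100^{2} = 10000$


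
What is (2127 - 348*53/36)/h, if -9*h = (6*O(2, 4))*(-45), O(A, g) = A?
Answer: 1211/45 ≈ 26.911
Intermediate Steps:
h = 60 (h = -6*2*(-45)/9 = -4*(-45)/3 = -⅑*(-540) = 60)
(2127 - 348*53/36)/h = (2127 - 348*53/36)/60 = (2127 - 348*53*(1/36))*(1/60) = (2127 - 348*53/36)*(1/60) = (2127 - 1*1537/3)*(1/60) = (2127 - 1537/3)*(1/60) = (4844/3)*(1/60) = 1211/45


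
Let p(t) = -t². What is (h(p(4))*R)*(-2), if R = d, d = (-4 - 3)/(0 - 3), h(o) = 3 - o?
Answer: -266/3 ≈ -88.667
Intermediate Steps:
d = 7/3 (d = -7/(-3) = -7*(-⅓) = 7/3 ≈ 2.3333)
R = 7/3 ≈ 2.3333
(h(p(4))*R)*(-2) = ((3 - (-1)*4²)*(7/3))*(-2) = ((3 - (-1)*16)*(7/3))*(-2) = ((3 - 1*(-16))*(7/3))*(-2) = ((3 + 16)*(7/3))*(-2) = (19*(7/3))*(-2) = (133/3)*(-2) = -266/3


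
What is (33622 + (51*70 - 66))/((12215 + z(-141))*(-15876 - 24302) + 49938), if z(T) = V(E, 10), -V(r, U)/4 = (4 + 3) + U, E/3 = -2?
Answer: -18563/243996114 ≈ -7.6079e-5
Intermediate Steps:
E = -6 (E = 3*(-2) = -6)
V(r, U) = -28 - 4*U (V(r, U) = -4*((4 + 3) + U) = -4*(7 + U) = -28 - 4*U)
z(T) = -68 (z(T) = -28 - 4*10 = -28 - 40 = -68)
(33622 + (51*70 - 66))/((12215 + z(-141))*(-15876 - 24302) + 49938) = (33622 + (51*70 - 66))/((12215 - 68)*(-15876 - 24302) + 49938) = (33622 + (3570 - 66))/(12147*(-40178) + 49938) = (33622 + 3504)/(-488042166 + 49938) = 37126/(-487992228) = 37126*(-1/487992228) = -18563/243996114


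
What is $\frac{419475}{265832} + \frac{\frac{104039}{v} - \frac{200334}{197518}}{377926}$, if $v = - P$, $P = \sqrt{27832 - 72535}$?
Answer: $\frac{23793750601707}{15078731908936} + \frac{104039 i \sqrt{4967}}{5631475326} \approx 1.578 + 0.001302 i$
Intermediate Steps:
$P = 3 i \sqrt{4967}$ ($P = \sqrt{-44703} = 3 i \sqrt{4967} \approx 211.43 i$)
$v = - 3 i \sqrt{4967} \approx - 211.43 i$
$\frac{419475}{265832} + \frac{\frac{104039}{v} - \frac{200334}{197518}}{377926} = \frac{419475}{265832} + \frac{\frac{104039}{\left(-3\right) i \sqrt{4967}} - \frac{200334}{197518}}{377926} = 419475 \cdot \frac{1}{265832} + \left(104039 \frac{i \sqrt{4967}}{14901} - \frac{100167}{98759}\right) \frac{1}{377926} = \frac{1275}{808} + \left(\frac{104039 i \sqrt{4967}}{14901} - \frac{100167}{98759}\right) \frac{1}{377926} = \frac{1275}{808} + \left(- \frac{100167}{98759} + \frac{104039 i \sqrt{4967}}{14901}\right) \frac{1}{377926} = \frac{1275}{808} - \left(\frac{100167}{37323593834} - \frac{104039 i \sqrt{4967}}{5631475326}\right) = \frac{23793750601707}{15078731908936} + \frac{104039 i \sqrt{4967}}{5631475326}$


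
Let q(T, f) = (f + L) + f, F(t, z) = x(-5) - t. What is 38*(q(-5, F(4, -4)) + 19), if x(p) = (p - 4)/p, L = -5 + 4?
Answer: 2584/5 ≈ 516.80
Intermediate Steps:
L = -1
x(p) = (-4 + p)/p
F(t, z) = 9/5 - t (F(t, z) = (-4 - 5)/(-5) - t = -1/5*(-9) - t = 9/5 - t)
q(T, f) = -1 + 2*f (q(T, f) = (f - 1) + f = (-1 + f) + f = -1 + 2*f)
38*(q(-5, F(4, -4)) + 19) = 38*((-1 + 2*(9/5 - 1*4)) + 19) = 38*((-1 + 2*(9/5 - 4)) + 19) = 38*((-1 + 2*(-11/5)) + 19) = 38*((-1 - 22/5) + 19) = 38*(-27/5 + 19) = 38*(68/5) = 2584/5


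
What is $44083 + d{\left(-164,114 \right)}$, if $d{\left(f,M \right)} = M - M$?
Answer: $44083$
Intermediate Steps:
$d{\left(f,M \right)} = 0$
$44083 + d{\left(-164,114 \right)} = 44083 + 0 = 44083$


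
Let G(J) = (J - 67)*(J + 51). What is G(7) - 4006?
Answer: -7486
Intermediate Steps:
G(J) = (-67 + J)*(51 + J)
G(7) - 4006 = (-3417 + 7**2 - 16*7) - 4006 = (-3417 + 49 - 112) - 4006 = -3480 - 4006 = -7486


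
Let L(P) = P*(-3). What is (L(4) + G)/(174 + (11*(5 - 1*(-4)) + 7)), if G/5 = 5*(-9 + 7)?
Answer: -31/140 ≈ -0.22143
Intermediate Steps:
G = -50 (G = 5*(5*(-9 + 7)) = 5*(5*(-2)) = 5*(-10) = -50)
L(P) = -3*P
(L(4) + G)/(174 + (11*(5 - 1*(-4)) + 7)) = (-3*4 - 50)/(174 + (11*(5 - 1*(-4)) + 7)) = (-12 - 50)/(174 + (11*(5 + 4) + 7)) = -62/(174 + (11*9 + 7)) = -62/(174 + (99 + 7)) = -62/(174 + 106) = -62/280 = -62*1/280 = -31/140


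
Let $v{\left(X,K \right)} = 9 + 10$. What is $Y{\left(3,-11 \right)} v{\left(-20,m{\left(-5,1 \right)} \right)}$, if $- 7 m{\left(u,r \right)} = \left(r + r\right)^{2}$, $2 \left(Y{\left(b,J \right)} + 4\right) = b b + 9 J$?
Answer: $-931$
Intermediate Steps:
$Y{\left(b,J \right)} = -4 + \frac{b^{2}}{2} + \frac{9 J}{2}$ ($Y{\left(b,J \right)} = -4 + \frac{b b + 9 J}{2} = -4 + \frac{b^{2} + 9 J}{2} = -4 + \left(\frac{b^{2}}{2} + \frac{9 J}{2}\right) = -4 + \frac{b^{2}}{2} + \frac{9 J}{2}$)
$m{\left(u,r \right)} = - \frac{4 r^{2}}{7}$ ($m{\left(u,r \right)} = - \frac{\left(r + r\right)^{2}}{7} = - \frac{\left(2 r\right)^{2}}{7} = - \frac{4 r^{2}}{7}$)
$v{\left(X,K \right)} = 19$
$Y{\left(3,-11 \right)} v{\left(-20,m{\left(-5,1 \right)} \right)} = \left(-4 + \frac{3^{2}}{2} + \frac{9}{2} \left(-11\right)\right) 19 = \left(-4 + \frac{1}{2} \cdot 9 - \frac{99}{2}\right) 19 = \left(-4 + \frac{9}{2} - \frac{99}{2}\right) 19 = \left(-49\right) 19 = -931$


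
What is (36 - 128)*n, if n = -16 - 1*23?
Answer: 3588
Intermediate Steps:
n = -39 (n = -16 - 23 = -39)
(36 - 128)*n = (36 - 128)*(-39) = -92*(-39) = 3588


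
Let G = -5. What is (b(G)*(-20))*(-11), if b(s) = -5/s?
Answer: 220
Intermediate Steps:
(b(G)*(-20))*(-11) = (-5/(-5)*(-20))*(-11) = (-5*(-⅕)*(-20))*(-11) = (1*(-20))*(-11) = -20*(-11) = 220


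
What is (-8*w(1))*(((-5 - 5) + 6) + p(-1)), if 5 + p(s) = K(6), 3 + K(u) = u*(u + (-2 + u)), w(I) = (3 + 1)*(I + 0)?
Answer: -1536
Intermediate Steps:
w(I) = 4*I
K(u) = -3 + u*(-2 + 2*u) (K(u) = -3 + u*(u + (-2 + u)) = -3 + u*(-2 + 2*u))
p(s) = 52 (p(s) = -5 + (-3 - 2*6 + 2*6²) = -5 + (-3 - 12 + 2*36) = -5 + (-3 - 12 + 72) = -5 + 57 = 52)
(-8*w(1))*(((-5 - 5) + 6) + p(-1)) = (-32)*(((-5 - 5) + 6) + 52) = (-8*4)*((-10 + 6) + 52) = -32*(-4 + 52) = -32*48 = -1536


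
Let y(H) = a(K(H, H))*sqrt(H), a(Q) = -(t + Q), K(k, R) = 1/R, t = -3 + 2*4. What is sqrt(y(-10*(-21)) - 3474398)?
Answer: sqrt(-153220951800 - 220710*sqrt(210))/210 ≈ 1864.0*I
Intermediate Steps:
t = 5 (t = -3 + 8 = 5)
a(Q) = -5 - Q (a(Q) = -(5 + Q) = -5 - Q)
y(H) = sqrt(H)*(-5 - 1/H) (y(H) = (-5 - 1/H)*sqrt(H) = sqrt(H)*(-5 - 1/H))
sqrt(y(-10*(-21)) - 3474398) = sqrt((-1 - (-50)*(-21))/sqrt(-10*(-21)) - 3474398) = sqrt((-1 - 5*210)/sqrt(210) - 3474398) = sqrt((sqrt(210)/210)*(-1 - 1050) - 3474398) = sqrt((sqrt(210)/210)*(-1051) - 3474398) = sqrt(-1051*sqrt(210)/210 - 3474398) = sqrt(-3474398 - 1051*sqrt(210)/210)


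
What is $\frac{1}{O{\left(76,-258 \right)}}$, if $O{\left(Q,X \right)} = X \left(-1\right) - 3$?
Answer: $\frac{1}{255} \approx 0.0039216$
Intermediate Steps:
$O{\left(Q,X \right)} = -3 - X$ ($O{\left(Q,X \right)} = - X - 3 = -3 - X$)
$\frac{1}{O{\left(76,-258 \right)}} = \frac{1}{-3 - -258} = \frac{1}{-3 + 258} = \frac{1}{255}$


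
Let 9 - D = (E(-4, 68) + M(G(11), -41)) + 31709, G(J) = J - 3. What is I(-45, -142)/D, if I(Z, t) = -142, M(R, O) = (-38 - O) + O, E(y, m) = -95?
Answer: 142/31567 ≈ 0.0044984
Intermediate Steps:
G(J) = -3 + J
M(R, O) = -38
D = -31567 (D = 9 - ((-95 - 38) + 31709) = 9 - (-133 + 31709) = 9 - 1*31576 = 9 - 31576 = -31567)
I(-45, -142)/D = -142/(-31567) = -142*(-1/31567) = 142/31567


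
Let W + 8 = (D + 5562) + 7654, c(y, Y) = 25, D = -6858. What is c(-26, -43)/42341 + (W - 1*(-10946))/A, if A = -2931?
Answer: -732256661/124101471 ≈ -5.9005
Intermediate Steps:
W = 6350 (W = -8 + ((-6858 + 5562) + 7654) = -8 + (-1296 + 7654) = -8 + 6358 = 6350)
c(-26, -43)/42341 + (W - 1*(-10946))/A = 25/42341 + (6350 - 1*(-10946))/(-2931) = 25*(1/42341) + (6350 + 10946)*(-1/2931) = 25/42341 + 17296*(-1/2931) = 25/42341 - 17296/2931 = -732256661/124101471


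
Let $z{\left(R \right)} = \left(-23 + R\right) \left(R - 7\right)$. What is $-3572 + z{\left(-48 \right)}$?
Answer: $333$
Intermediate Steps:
$z{\left(R \right)} = \left(-23 + R\right) \left(-7 + R\right)$
$-3572 + z{\left(-48 \right)} = -3572 + \left(161 + \left(-48\right)^{2} - -1440\right) = -3572 + \left(161 + 2304 + 1440\right) = -3572 + 3905 = 333$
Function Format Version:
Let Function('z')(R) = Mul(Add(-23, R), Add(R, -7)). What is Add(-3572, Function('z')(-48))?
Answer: 333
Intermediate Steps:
Function('z')(R) = Mul(Add(-23, R), Add(-7, R))
Add(-3572, Function('z')(-48)) = Add(-3572, Add(161, Pow(-48, 2), Mul(-30, -48))) = Add(-3572, Add(161, 2304, 1440)) = Add(-3572, 3905) = 333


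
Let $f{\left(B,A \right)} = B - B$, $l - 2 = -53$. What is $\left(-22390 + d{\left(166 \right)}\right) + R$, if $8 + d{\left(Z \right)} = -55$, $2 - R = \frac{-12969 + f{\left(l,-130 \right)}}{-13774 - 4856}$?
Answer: $- \frac{46475011}{2070} \approx -22452.0$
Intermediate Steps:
$l = -51$ ($l = 2 - 53 = -51$)
$f{\left(B,A \right)} = 0$
$R = \frac{2699}{2070}$ ($R = 2 - \frac{-12969 + 0}{-13774 - 4856} = 2 - - \frac{12969}{-18630} = 2 - \left(-12969\right) \left(- \frac{1}{18630}\right) = 2 - \frac{1441}{2070} = \frac{2699}{2070} \approx 1.3039$)
$d{\left(Z \right)} = -63$ ($d{\left(Z \right)} = -8 - 55 = -63$)
$\left(-22390 + d{\left(166 \right)}\right) + R = \left(-22390 - 63\right) + \frac{2699}{2070} = -22453 + \frac{2699}{2070} = - \frac{46475011}{2070}$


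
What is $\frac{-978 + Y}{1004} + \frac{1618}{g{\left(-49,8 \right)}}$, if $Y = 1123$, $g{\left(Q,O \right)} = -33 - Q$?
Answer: $\frac{203349}{2008} \approx 101.27$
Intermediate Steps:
$\frac{-978 + Y}{1004} + \frac{1618}{g{\left(-49,8 \right)}} = \frac{-978 + 1123}{1004} + \frac{1618}{-33 - -49} = 145 \cdot \frac{1}{1004} + \frac{1618}{-33 + 49} = \frac{145}{1004} + \frac{1618}{16} = \frac{145}{1004} + 1618 \cdot \frac{1}{16} = \frac{145}{1004} + \frac{809}{8} = \frac{203349}{2008}$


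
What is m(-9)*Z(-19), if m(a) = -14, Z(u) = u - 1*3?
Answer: 308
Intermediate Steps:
Z(u) = -3 + u (Z(u) = u - 3 = -3 + u)
m(-9)*Z(-19) = -14*(-3 - 19) = -14*(-22) = 308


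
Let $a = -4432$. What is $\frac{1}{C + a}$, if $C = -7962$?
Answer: $- \frac{1}{12394} \approx -8.0684 \cdot 10^{-5}$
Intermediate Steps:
$\frac{1}{C + a} = \frac{1}{-7962 - 4432} = \frac{1}{-12394} = - \frac{1}{12394}$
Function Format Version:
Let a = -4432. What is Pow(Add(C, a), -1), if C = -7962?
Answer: Rational(-1, 12394) ≈ -8.0684e-5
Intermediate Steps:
Pow(Add(C, a), -1) = Pow(Add(-7962, -4432), -1) = Pow(-12394, -1) = Rational(-1, 12394)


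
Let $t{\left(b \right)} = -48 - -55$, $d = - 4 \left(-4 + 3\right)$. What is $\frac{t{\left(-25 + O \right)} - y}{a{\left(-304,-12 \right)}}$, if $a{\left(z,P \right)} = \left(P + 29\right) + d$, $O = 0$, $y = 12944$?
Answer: $- \frac{12937}{21} \approx -616.05$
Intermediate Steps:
$d = 4$ ($d = \left(-4\right) \left(-1\right) = 4$)
$a{\left(z,P \right)} = 33 + P$ ($a{\left(z,P \right)} = \left(P + 29\right) + 4 = \left(29 + P\right) + 4 = 33 + P$)
$t{\left(b \right)} = 7$ ($t{\left(b \right)} = -48 + 55 = 7$)
$\frac{t{\left(-25 + O \right)} - y}{a{\left(-304,-12 \right)}} = \frac{7 - 12944}{33 - 12} = \frac{7 - 12944}{21} = \left(-12937\right) \frac{1}{21} = - \frac{12937}{21}$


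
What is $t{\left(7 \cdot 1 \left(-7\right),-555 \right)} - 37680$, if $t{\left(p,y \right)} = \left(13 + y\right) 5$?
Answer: $-40390$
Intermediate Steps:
$t{\left(p,y \right)} = 65 + 5 y$
$t{\left(7 \cdot 1 \left(-7\right),-555 \right)} - 37680 = \left(65 + 5 \left(-555\right)\right) - 37680 = \left(65 - 2775\right) - 37680 = -2710 - 37680 = -40390$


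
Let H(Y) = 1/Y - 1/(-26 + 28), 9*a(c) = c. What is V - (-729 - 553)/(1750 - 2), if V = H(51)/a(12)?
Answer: 22175/59432 ≈ 0.37312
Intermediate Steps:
a(c) = c/9
H(Y) = -1/2 + 1/Y (H(Y) = 1/Y - 1/2 = -1/2 + 1/Y)
V = -49/136 (V = ((1/2)*(2 - 1*51)/51)/(((1/9)*12)) = ((1/2)*(1/51)*(2 - 51))/(4/3) = ((1/2)*(1/51)*(-49))*(3/4) = -49/102*3/4 = -49/136 ≈ -0.36029)
V - (-729 - 553)/(1750 - 2) = -49/136 - (-729 - 553)/(1750 - 2) = -49/136 - (-1282)/1748 = -49/136 - 1*(-641/874) = -49/136 + 641/874 = 22175/59432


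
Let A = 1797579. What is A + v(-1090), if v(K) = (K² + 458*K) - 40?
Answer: 2486419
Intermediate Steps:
v(K) = -40 + K² + 458*K
A + v(-1090) = 1797579 + (-40 + (-1090)² + 458*(-1090)) = 1797579 + (-40 + 1188100 - 499220) = 1797579 + 688840 = 2486419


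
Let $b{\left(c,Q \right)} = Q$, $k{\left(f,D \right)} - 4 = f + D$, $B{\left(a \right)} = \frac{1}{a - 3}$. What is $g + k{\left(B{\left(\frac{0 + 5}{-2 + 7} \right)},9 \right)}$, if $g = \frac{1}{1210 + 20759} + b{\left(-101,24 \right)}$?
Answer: $\frac{1603739}{43938} \approx 36.5$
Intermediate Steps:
$B{\left(a \right)} = \frac{1}{-3 + a}$
$k{\left(f,D \right)} = 4 + D + f$ ($k{\left(f,D \right)} = 4 + \left(f + D\right) = 4 + \left(D + f\right) = 4 + D + f$)
$g = \frac{527257}{21969}$ ($g = \frac{1}{1210 + 20759} + 24 = \frac{1}{21969} + 24 = \frac{527257}{21969} \approx 24.0$)
$g + k{\left(B{\left(\frac{0 + 5}{-2 + 7} \right)},9 \right)} = \frac{527257}{21969} + \left(4 + 9 + \frac{1}{-3 + \frac{0 + 5}{-2 + 7}}\right) = \frac{527257}{21969} + \left(4 + 9 + \frac{1}{-3 + \frac{5}{5}}\right) = \frac{527257}{21969} + \left(4 + 9 + \frac{1}{-3 + 5 \cdot \frac{1}{5}}\right) = \frac{527257}{21969} + \left(4 + 9 + \frac{1}{-3 + 1}\right) = \frac{527257}{21969} + \left(4 + 9 + \frac{1}{-2}\right) = \frac{527257}{21969} + \left(4 + 9 - \frac{1}{2}\right) = \frac{527257}{21969} + \frac{25}{2} = \frac{1603739}{43938}$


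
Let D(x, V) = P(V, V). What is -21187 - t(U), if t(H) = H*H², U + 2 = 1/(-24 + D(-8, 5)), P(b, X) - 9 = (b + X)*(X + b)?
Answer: -13006639566/614125 ≈ -21179.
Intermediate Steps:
P(b, X) = 9 + (X + b)² (P(b, X) = 9 + (b + X)*(X + b) = 9 + (X + b)*(X + b) = 9 + (X + b)²)
D(x, V) = 9 + 4*V² (D(x, V) = 9 + (V + V)² = 9 + (2*V)² = 9 + 4*V²)
U = -169/85 (U = -2 + 1/(-24 + (9 + 4*5²)) = -2 + 1/(-24 + (9 + 4*25)) = -2 + 1/(-24 + (9 + 100)) = -2 + 1/(-24 + 109) = -2 + 1/85 = -169/85 ≈ -1.9882)
t(H) = H³
-21187 - t(U) = -21187 - (-169/85)³ = -21187 - 1*(-4826809/614125) = -21187 + 4826809/614125 = -13006639566/614125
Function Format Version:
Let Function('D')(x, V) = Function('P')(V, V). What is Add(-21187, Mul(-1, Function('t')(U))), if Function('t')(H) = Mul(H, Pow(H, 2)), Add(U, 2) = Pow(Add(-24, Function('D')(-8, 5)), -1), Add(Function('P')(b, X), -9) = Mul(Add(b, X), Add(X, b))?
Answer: Rational(-13006639566, 614125) ≈ -21179.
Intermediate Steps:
Function('P')(b, X) = Add(9, Pow(Add(X, b), 2)) (Function('P')(b, X) = Add(9, Mul(Add(b, X), Add(X, b))) = Add(9, Mul(Add(X, b), Add(X, b))) = Add(9, Pow(Add(X, b), 2)))
Function('D')(x, V) = Add(9, Mul(4, Pow(V, 2))) (Function('D')(x, V) = Add(9, Pow(Add(V, V), 2)) = Add(9, Pow(Mul(2, V), 2)) = Add(9, Mul(4, Pow(V, 2))))
U = Rational(-169, 85) (U = Add(-2, Pow(Add(-24, Add(9, Mul(4, Pow(5, 2)))), -1)) = Add(-2, Pow(Add(-24, Add(9, Mul(4, 25))), -1)) = Add(-2, Pow(Add(-24, Add(9, 100)), -1)) = Add(-2, Pow(Add(-24, 109), -1)) = Add(-2, Pow(85, -1)) = Add(-2, Rational(1, 85)) = Rational(-169, 85) ≈ -1.9882)
Function('t')(H) = Pow(H, 3)
Add(-21187, Mul(-1, Function('t')(U))) = Add(-21187, Mul(-1, Pow(Rational(-169, 85), 3))) = Add(-21187, Mul(-1, Rational(-4826809, 614125))) = Add(-21187, Rational(4826809, 614125)) = Rational(-13006639566, 614125)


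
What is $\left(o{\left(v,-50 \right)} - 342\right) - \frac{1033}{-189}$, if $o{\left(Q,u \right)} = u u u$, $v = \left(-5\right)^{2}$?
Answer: $- \frac{23688605}{189} \approx -1.2534 \cdot 10^{5}$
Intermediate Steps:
$v = 25$
$o{\left(Q,u \right)} = u^{3}$ ($o{\left(Q,u \right)} = u^{2} u = u^{3}$)
$\left(o{\left(v,-50 \right)} - 342\right) - \frac{1033}{-189} = \left(\left(-50\right)^{3} - 342\right) - \frac{1033}{-189} = \left(-125000 - 342\right) - - \frac{1033}{189} = -125342 + \frac{1033}{189} = - \frac{23688605}{189}$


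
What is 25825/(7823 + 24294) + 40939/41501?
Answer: 2386601188/1332887617 ≈ 1.7906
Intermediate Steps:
25825/(7823 + 24294) + 40939/41501 = 25825/32117 + 40939*(1/41501) = 25825*(1/32117) + 40939/41501 = 25825/32117 + 40939/41501 = 2386601188/1332887617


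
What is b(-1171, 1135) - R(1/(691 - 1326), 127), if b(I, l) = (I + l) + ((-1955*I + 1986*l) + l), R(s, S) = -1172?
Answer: 4545686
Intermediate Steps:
b(I, l) = -1954*I + 1988*l (b(I, l) = (I + l) + (-1955*I + 1987*l) = -1954*I + 1988*l)
b(-1171, 1135) - R(1/(691 - 1326), 127) = (-1954*(-1171) + 1988*1135) - 1*(-1172) = (2288134 + 2256380) + 1172 = 4544514 + 1172 = 4545686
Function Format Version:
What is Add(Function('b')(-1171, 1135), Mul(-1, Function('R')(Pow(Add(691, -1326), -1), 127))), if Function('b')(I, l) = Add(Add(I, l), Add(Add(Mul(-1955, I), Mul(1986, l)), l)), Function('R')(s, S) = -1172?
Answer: 4545686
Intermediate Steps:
Function('b')(I, l) = Add(Mul(-1954, I), Mul(1988, l)) (Function('b')(I, l) = Add(Add(I, l), Add(Mul(-1955, I), Mul(1987, l))) = Add(Mul(-1954, I), Mul(1988, l)))
Add(Function('b')(-1171, 1135), Mul(-1, Function('R')(Pow(Add(691, -1326), -1), 127))) = Add(Add(Mul(-1954, -1171), Mul(1988, 1135)), Mul(-1, -1172)) = Add(Add(2288134, 2256380), 1172) = Add(4544514, 1172) = 4545686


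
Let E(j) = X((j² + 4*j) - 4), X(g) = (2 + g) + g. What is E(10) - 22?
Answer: 252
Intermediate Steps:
X(g) = 2 + 2*g
E(j) = -6 + 2*j² + 8*j (E(j) = 2 + 2*((j² + 4*j) - 4) = 2 + 2*(-4 + j² + 4*j) = 2 + (-8 + 2*j² + 8*j) = -6 + 2*j² + 8*j)
E(10) - 22 = (-6 + 2*10² + 8*10) - 22 = (-6 + 2*100 + 80) - 22 = (-6 + 200 + 80) - 22 = 274 - 22 = 252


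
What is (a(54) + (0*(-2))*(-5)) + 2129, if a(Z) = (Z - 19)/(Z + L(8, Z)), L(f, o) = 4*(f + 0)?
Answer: 183129/86 ≈ 2129.4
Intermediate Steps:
L(f, o) = 4*f
a(Z) = (-19 + Z)/(32 + Z) (a(Z) = (Z - 19)/(Z + 4*8) = (-19 + Z)/(Z + 32) = (-19 + Z)/(32 + Z))
(a(54) + (0*(-2))*(-5)) + 2129 = ((-19 + 54)/(32 + 54) + (0*(-2))*(-5)) + 2129 = (35/86 + 0*(-5)) + 2129 = ((1/86)*35 + 0) + 2129 = (35/86 + 0) + 2129 = 35/86 + 2129 = 183129/86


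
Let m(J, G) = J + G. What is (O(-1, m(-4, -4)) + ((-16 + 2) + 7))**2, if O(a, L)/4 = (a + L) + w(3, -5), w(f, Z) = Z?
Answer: 3969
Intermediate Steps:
m(J, G) = G + J
O(a, L) = -20 + 4*L + 4*a (O(a, L) = 4*((a + L) - 5) = 4*((L + a) - 5) = 4*(-5 + L + a) = -20 + 4*L + 4*a)
(O(-1, m(-4, -4)) + ((-16 + 2) + 7))**2 = ((-20 + 4*(-4 - 4) + 4*(-1)) + ((-16 + 2) + 7))**2 = ((-20 + 4*(-8) - 4) + (-14 + 7))**2 = ((-20 - 32 - 4) - 7)**2 = (-56 - 7)**2 = (-63)**2 = 3969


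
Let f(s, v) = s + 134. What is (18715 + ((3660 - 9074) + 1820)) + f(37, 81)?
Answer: 15292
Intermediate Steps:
f(s, v) = 134 + s
(18715 + ((3660 - 9074) + 1820)) + f(37, 81) = (18715 + ((3660 - 9074) + 1820)) + (134 + 37) = (18715 + (-5414 + 1820)) + 171 = (18715 - 3594) + 171 = 15121 + 171 = 15292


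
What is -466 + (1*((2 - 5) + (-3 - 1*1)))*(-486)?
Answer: 2936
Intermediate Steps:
-466 + (1*((2 - 5) + (-3 - 1*1)))*(-486) = -466 + (1*(-3 + (-3 - 1)))*(-486) = -466 + (1*(-3 - 4))*(-486) = -466 + (1*(-7))*(-486) = -466 - 7*(-486) = -466 + 3402 = 2936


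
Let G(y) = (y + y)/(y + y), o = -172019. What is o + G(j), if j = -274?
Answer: -172018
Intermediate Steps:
G(y) = 1 (G(y) = (2*y)/((2*y)) = (2*y)*(1/(2*y)) = 1)
o + G(j) = -172019 + 1 = -172018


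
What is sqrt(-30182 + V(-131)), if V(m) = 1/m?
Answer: I*sqrt(517953433)/131 ≈ 173.73*I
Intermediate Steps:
sqrt(-30182 + V(-131)) = sqrt(-30182 + 1/(-131)) = sqrt(-30182 - 1/131) = sqrt(-3953843/131) = I*sqrt(517953433)/131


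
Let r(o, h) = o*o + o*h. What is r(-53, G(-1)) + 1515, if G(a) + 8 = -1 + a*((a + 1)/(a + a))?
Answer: 4801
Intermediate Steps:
G(a) = -17/2 + a/2 (G(a) = -8 + (-1 + a*((a + 1)/(a + a))) = -8 + (-1 + a*((1 + a)/((2*a)))) = -8 + (-1 + a*((1 + a)*(1/(2*a)))) = -8 + (-1 + a*((1 + a)/(2*a))) = -8 + (-1 + (1/2 + a/2)) = -8 + (-1/2 + a/2) = -17/2 + a/2)
r(o, h) = o**2 + h*o
r(-53, G(-1)) + 1515 = -53*((-17/2 + (1/2)*(-1)) - 53) + 1515 = -53*((-17/2 - 1/2) - 53) + 1515 = -53*(-9 - 53) + 1515 = -53*(-62) + 1515 = 3286 + 1515 = 4801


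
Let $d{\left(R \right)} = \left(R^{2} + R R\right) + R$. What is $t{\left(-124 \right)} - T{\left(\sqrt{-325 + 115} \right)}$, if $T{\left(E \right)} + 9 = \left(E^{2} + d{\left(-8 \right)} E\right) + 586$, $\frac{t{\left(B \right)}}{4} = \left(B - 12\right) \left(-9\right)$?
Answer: $4529 - 120 i \sqrt{210} \approx 4529.0 - 1739.0 i$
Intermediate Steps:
$d{\left(R \right)} = R + 2 R^{2}$ ($d{\left(R \right)} = \left(R^{2} + R^{2}\right) + R = 2 R^{2} + R = R + 2 R^{2}$)
$t{\left(B \right)} = 432 - 36 B$ ($t{\left(B \right)} = 4 \left(B - 12\right) \left(-9\right) = 4 \left(-12 + B\right) \left(-9\right) = 4 \left(108 - 9 B\right) = 432 - 36 B$)
$T{\left(E \right)} = 577 + E^{2} + 120 E$ ($T{\left(E \right)} = -9 + \left(\left(E^{2} + - 8 \left(1 + 2 \left(-8\right)\right) E\right) + 586\right) = -9 + \left(\left(E^{2} + - 8 \left(1 - 16\right) E\right) + 586\right) = -9 + \left(\left(E^{2} + \left(-8\right) \left(-15\right) E\right) + 586\right) = -9 + \left(\left(E^{2} + 120 E\right) + 586\right) = -9 + \left(586 + E^{2} + 120 E\right) = 577 + E^{2} + 120 E$)
$t{\left(-124 \right)} - T{\left(\sqrt{-325 + 115} \right)} = \left(432 - -4464\right) - \left(577 + \left(\sqrt{-325 + 115}\right)^{2} + 120 \sqrt{-325 + 115}\right) = \left(432 + 4464\right) - \left(577 + \left(\sqrt{-210}\right)^{2} + 120 \sqrt{-210}\right) = 4896 - \left(577 + \left(i \sqrt{210}\right)^{2} + 120 i \sqrt{210}\right) = 4896 - \left(577 - 210 + 120 i \sqrt{210}\right) = 4896 - \left(367 + 120 i \sqrt{210}\right) = 4529 - 120 i \sqrt{210}$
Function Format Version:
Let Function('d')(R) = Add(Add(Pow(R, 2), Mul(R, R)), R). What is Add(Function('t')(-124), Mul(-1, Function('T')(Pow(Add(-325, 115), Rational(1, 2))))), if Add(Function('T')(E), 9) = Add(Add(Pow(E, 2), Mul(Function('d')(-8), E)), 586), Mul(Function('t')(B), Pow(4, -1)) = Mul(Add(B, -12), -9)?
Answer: Add(4529, Mul(-120, I, Pow(210, Rational(1, 2)))) ≈ Add(4529.0, Mul(-1739.0, I))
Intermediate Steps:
Function('d')(R) = Add(R, Mul(2, Pow(R, 2))) (Function('d')(R) = Add(Add(Pow(R, 2), Pow(R, 2)), R) = Add(Mul(2, Pow(R, 2)), R) = Add(R, Mul(2, Pow(R, 2))))
Function('t')(B) = Add(432, Mul(-36, B)) (Function('t')(B) = Mul(4, Mul(Add(B, -12), -9)) = Mul(4, Mul(Add(-12, B), -9)) = Mul(4, Add(108, Mul(-9, B))) = Add(432, Mul(-36, B)))
Function('T')(E) = Add(577, Pow(E, 2), Mul(120, E)) (Function('T')(E) = Add(-9, Add(Add(Pow(E, 2), Mul(Mul(-8, Add(1, Mul(2, -8))), E)), 586)) = Add(-9, Add(Add(Pow(E, 2), Mul(Mul(-8, Add(1, -16)), E)), 586)) = Add(-9, Add(Add(Pow(E, 2), Mul(Mul(-8, -15), E)), 586)) = Add(-9, Add(Add(Pow(E, 2), Mul(120, E)), 586)) = Add(-9, Add(586, Pow(E, 2), Mul(120, E))) = Add(577, Pow(E, 2), Mul(120, E)))
Add(Function('t')(-124), Mul(-1, Function('T')(Pow(Add(-325, 115), Rational(1, 2))))) = Add(Add(432, Mul(-36, -124)), Mul(-1, Add(577, Pow(Pow(Add(-325, 115), Rational(1, 2)), 2), Mul(120, Pow(Add(-325, 115), Rational(1, 2)))))) = Add(Add(432, 4464), Mul(-1, Add(577, Pow(Pow(-210, Rational(1, 2)), 2), Mul(120, Pow(-210, Rational(1, 2)))))) = Add(4896, Mul(-1, Add(577, Pow(Mul(I, Pow(210, Rational(1, 2))), 2), Mul(120, Mul(I, Pow(210, Rational(1, 2))))))) = Add(4896, Mul(-1, Add(577, -210, Mul(120, I, Pow(210, Rational(1, 2)))))) = Add(4896, Mul(-1, Add(367, Mul(120, I, Pow(210, Rational(1, 2)))))) = Add(4896, Add(-367, Mul(-120, I, Pow(210, Rational(1, 2))))) = Add(4529, Mul(-120, I, Pow(210, Rational(1, 2))))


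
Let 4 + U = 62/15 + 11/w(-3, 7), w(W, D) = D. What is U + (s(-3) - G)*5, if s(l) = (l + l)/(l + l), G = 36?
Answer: -18196/105 ≈ -173.30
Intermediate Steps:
s(l) = 1 (s(l) = (2*l)/((2*l)) = (2*l)*(1/(2*l)) = 1)
U = 179/105 (U = -4 + (62/15 + 11/7) = -4 + 599/105 = 179/105 ≈ 1.7048)
U + (s(-3) - G)*5 = 179/105 + (1 - 1*36)*5 = 179/105 + (1 - 36)*5 = 179/105 - 35*5 = 179/105 - 175 = -18196/105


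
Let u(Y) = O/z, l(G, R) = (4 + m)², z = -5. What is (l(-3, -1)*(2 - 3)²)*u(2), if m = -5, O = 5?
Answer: -1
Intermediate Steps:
l(G, R) = 1 (l(G, R) = (4 - 5)² = (-1)² = 1)
u(Y) = -1 (u(Y) = 5/(-5) = 5*(-⅕) = -1)
(l(-3, -1)*(2 - 3)²)*u(2) = (1*(2 - 3)²)*(-1) = (1*(-1)²)*(-1) = (1*1)*(-1) = 1*(-1) = -1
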